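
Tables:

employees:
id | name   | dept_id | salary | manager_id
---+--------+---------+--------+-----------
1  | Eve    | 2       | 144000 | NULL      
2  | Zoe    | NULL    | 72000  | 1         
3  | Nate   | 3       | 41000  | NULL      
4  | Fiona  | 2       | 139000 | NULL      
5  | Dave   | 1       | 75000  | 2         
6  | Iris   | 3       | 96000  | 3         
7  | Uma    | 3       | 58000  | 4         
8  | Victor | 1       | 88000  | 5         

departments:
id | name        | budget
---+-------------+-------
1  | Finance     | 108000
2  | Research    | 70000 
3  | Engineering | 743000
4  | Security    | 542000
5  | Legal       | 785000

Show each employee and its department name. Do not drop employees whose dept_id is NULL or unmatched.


LEFT JOIN keeps every row from employees (the left table); where dept_id has no match in departments, the department columns become NULL. Walk through each employee:
  - employee 1 (Eve): dept_id=2 -> matches Research
  - employee 2 (Zoe): dept_id=NULL, no match -> kept with NULL
  - employee 3 (Nate): dept_id=3 -> matches Engineering
  - employee 4 (Fiona): dept_id=2 -> matches Research
  - employee 5 (Dave): dept_id=1 -> matches Finance
  - employee 6 (Iris): dept_id=3 -> matches Engineering
  - employee 7 (Uma): dept_id=3 -> matches Engineering
  - employee 8 (Victor): dept_id=1 -> matches Finance
All 8 rows appear; 1 has NULL department.

SQL:
SELECT a.name, b.name AS department
FROM employees a
LEFT JOIN departments b ON a.dept_id = b.id

Result:
name   | department 
-------+------------
Eve    | Research   
Zoe    | NULL       
Nate   | Engineering
Fiona  | Research   
Dave   | Finance    
Iris   | Engineering
Uma    | Engineering
Victor | Finance    


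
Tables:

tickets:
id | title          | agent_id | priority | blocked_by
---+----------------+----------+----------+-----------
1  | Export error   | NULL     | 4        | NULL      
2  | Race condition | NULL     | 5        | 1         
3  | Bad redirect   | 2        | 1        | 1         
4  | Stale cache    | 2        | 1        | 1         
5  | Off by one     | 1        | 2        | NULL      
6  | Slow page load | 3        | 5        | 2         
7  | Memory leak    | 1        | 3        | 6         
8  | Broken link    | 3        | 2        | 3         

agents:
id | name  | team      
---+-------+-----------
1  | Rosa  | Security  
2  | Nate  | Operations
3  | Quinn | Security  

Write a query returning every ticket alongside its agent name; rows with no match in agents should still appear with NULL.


LEFT JOIN keeps every row from tickets (the left table); where agent_id has no match in agents, the agent columns become NULL. Walk through each ticket:
  - ticket 1 (Export error): agent_id=NULL, no match -> kept with NULL
  - ticket 2 (Race condition): agent_id=NULL, no match -> kept with NULL
  - ticket 3 (Bad redirect): agent_id=2 -> matches Nate
  - ticket 4 (Stale cache): agent_id=2 -> matches Nate
  - ticket 5 (Off by one): agent_id=1 -> matches Rosa
  - ticket 6 (Slow page load): agent_id=3 -> matches Quinn
  - ticket 7 (Memory leak): agent_id=1 -> matches Rosa
  - ticket 8 (Broken link): agent_id=3 -> matches Quinn
All 8 rows appear; 2 have NULL agent.

SQL:
SELECT a.title, b.name AS agent
FROM tickets a
LEFT JOIN agents b ON a.agent_id = b.id

Result:
title          | agent
---------------+------
Export error   | NULL 
Race condition | NULL 
Bad redirect   | Nate 
Stale cache    | Nate 
Off by one     | Rosa 
Slow page load | Quinn
Memory leak    | Rosa 
Broken link    | Quinn


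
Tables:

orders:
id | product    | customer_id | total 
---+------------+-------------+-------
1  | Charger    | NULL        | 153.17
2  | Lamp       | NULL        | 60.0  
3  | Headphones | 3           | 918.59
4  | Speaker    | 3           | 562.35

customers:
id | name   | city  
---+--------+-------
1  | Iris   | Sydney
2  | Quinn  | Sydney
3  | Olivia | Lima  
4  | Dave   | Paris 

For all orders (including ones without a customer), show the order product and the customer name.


LEFT JOIN keeps every row from orders (the left table); where customer_id has no match in customers, the customer columns become NULL. Walk through each order:
  - order 1 (Charger): customer_id=NULL, no match -> kept with NULL
  - order 2 (Lamp): customer_id=NULL, no match -> kept with NULL
  - order 3 (Headphones): customer_id=3 -> matches Olivia
  - order 4 (Speaker): customer_id=3 -> matches Olivia
All 4 rows appear; 2 have NULL customer.

SQL:
SELECT a.product, b.name AS customer
FROM orders a
LEFT JOIN customers b ON a.customer_id = b.id

Result:
product    | customer
-----------+---------
Charger    | NULL    
Lamp       | NULL    
Headphones | Olivia  
Speaker    | Olivia  


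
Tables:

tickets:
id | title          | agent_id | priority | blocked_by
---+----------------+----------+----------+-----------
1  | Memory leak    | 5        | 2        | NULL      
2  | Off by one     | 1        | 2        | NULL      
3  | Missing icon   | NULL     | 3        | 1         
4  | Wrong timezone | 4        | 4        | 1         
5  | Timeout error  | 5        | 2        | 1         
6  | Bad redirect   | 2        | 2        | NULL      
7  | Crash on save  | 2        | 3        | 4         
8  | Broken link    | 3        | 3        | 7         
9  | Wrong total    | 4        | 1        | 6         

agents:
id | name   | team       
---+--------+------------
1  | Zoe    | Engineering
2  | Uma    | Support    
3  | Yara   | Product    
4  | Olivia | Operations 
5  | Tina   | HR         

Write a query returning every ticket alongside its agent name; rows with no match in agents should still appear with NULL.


LEFT JOIN keeps every row from tickets (the left table); where agent_id has no match in agents, the agent columns become NULL. Walk through each ticket:
  - ticket 1 (Memory leak): agent_id=5 -> matches Tina
  - ticket 2 (Off by one): agent_id=1 -> matches Zoe
  - ticket 3 (Missing icon): agent_id=NULL, no match -> kept with NULL
  - ticket 4 (Wrong timezone): agent_id=4 -> matches Olivia
  - ticket 5 (Timeout error): agent_id=5 -> matches Tina
  - ticket 6 (Bad redirect): agent_id=2 -> matches Uma
  - ticket 7 (Crash on save): agent_id=2 -> matches Uma
  - ticket 8 (Broken link): agent_id=3 -> matches Yara
  - ticket 9 (Wrong total): agent_id=4 -> matches Olivia
All 9 rows appear; 1 has NULL agent.

SQL:
SELECT a.title, b.name AS agent
FROM tickets a
LEFT JOIN agents b ON a.agent_id = b.id

Result:
title          | agent 
---------------+-------
Memory leak    | Tina  
Off by one     | Zoe   
Missing icon   | NULL  
Wrong timezone | Olivia
Timeout error  | Tina  
Bad redirect   | Uma   
Crash on save  | Uma   
Broken link    | Yara  
Wrong total    | Olivia


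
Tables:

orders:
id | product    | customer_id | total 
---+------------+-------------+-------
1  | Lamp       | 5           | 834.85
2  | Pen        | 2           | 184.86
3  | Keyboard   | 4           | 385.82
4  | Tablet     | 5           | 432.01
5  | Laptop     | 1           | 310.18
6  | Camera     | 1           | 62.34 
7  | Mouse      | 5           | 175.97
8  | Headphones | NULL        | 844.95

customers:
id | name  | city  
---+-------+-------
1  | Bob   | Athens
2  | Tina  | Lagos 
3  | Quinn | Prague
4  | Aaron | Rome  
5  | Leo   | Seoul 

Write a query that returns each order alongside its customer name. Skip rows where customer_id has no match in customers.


INNER JOIN keeps only orders rows whose customer_id matches an id in customers. Walk through each order:
  - order 1 (Lamp): customer_id=5 -> matches Leo
  - order 2 (Pen): customer_id=2 -> matches Tina
  - order 3 (Keyboard): customer_id=4 -> matches Aaron
  - order 4 (Tablet): customer_id=5 -> matches Leo
  - order 5 (Laptop): customer_id=1 -> matches Bob
  - order 6 (Camera): customer_id=1 -> matches Bob
  - order 7 (Mouse): customer_id=5 -> matches Leo
  - order 8 (Headphones): customer_id=NULL, no match -> dropped
So 1 of 8 rows is dropped.

SQL:
SELECT a.product, b.name AS customer
FROM orders a
INNER JOIN customers b ON a.customer_id = b.id

Result:
product  | customer
---------+---------
Lamp     | Leo     
Pen      | Tina    
Keyboard | Aaron   
Tablet   | Leo     
Laptop   | Bob     
Camera   | Bob     
Mouse    | Leo     


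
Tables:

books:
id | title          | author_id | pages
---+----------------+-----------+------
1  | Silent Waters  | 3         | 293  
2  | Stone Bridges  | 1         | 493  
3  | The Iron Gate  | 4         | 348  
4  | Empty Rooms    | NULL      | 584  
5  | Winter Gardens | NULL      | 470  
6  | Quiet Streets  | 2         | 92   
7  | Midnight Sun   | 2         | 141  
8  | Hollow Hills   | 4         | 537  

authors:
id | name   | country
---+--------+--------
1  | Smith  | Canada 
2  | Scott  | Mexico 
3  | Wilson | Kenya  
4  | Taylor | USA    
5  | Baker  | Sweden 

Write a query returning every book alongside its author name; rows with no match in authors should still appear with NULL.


LEFT JOIN keeps every row from books (the left table); where author_id has no match in authors, the author columns become NULL. Walk through each book:
  - book 1 (Silent Waters): author_id=3 -> matches Wilson
  - book 2 (Stone Bridges): author_id=1 -> matches Smith
  - book 3 (The Iron Gate): author_id=4 -> matches Taylor
  - book 4 (Empty Rooms): author_id=NULL, no match -> kept with NULL
  - book 5 (Winter Gardens): author_id=NULL, no match -> kept with NULL
  - book 6 (Quiet Streets): author_id=2 -> matches Scott
  - book 7 (Midnight Sun): author_id=2 -> matches Scott
  - book 8 (Hollow Hills): author_id=4 -> matches Taylor
All 8 rows appear; 2 have NULL author.

SQL:
SELECT a.title, b.name AS author
FROM books a
LEFT JOIN authors b ON a.author_id = b.id

Result:
title          | author
---------------+-------
Silent Waters  | Wilson
Stone Bridges  | Smith 
The Iron Gate  | Taylor
Empty Rooms    | NULL  
Winter Gardens | NULL  
Quiet Streets  | Scott 
Midnight Sun   | Scott 
Hollow Hills   | Taylor


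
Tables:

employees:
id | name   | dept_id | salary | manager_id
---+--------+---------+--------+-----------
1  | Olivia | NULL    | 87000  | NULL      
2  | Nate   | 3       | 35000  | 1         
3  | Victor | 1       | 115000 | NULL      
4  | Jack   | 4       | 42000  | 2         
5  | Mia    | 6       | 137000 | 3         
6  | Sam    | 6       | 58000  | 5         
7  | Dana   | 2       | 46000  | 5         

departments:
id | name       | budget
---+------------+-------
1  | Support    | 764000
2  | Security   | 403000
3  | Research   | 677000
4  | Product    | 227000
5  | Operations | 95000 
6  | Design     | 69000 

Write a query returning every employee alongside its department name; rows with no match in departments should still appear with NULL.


LEFT JOIN keeps every row from employees (the left table); where dept_id has no match in departments, the department columns become NULL. Walk through each employee:
  - employee 1 (Olivia): dept_id=NULL, no match -> kept with NULL
  - employee 2 (Nate): dept_id=3 -> matches Research
  - employee 3 (Victor): dept_id=1 -> matches Support
  - employee 4 (Jack): dept_id=4 -> matches Product
  - employee 5 (Mia): dept_id=6 -> matches Design
  - employee 6 (Sam): dept_id=6 -> matches Design
  - employee 7 (Dana): dept_id=2 -> matches Security
All 7 rows appear; 1 has NULL department.

SQL:
SELECT a.name, b.name AS department
FROM employees a
LEFT JOIN departments b ON a.dept_id = b.id

Result:
name   | department
-------+-----------
Olivia | NULL      
Nate   | Research  
Victor | Support   
Jack   | Product   
Mia    | Design    
Sam    | Design    
Dana   | Security  


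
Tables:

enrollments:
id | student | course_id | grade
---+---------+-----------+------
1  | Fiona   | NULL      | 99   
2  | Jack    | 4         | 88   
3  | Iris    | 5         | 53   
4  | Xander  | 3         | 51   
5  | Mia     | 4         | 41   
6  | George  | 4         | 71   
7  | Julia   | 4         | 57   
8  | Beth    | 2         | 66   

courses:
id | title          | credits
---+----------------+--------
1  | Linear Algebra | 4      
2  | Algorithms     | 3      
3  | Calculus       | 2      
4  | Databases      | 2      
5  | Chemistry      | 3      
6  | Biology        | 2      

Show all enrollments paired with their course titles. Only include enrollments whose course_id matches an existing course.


INNER JOIN keeps only enrollments rows whose course_id matches an id in courses. Walk through each enrollment:
  - enrollment 1 (Fiona): course_id=NULL, no match -> dropped
  - enrollment 2 (Jack): course_id=4 -> matches Databases
  - enrollment 3 (Iris): course_id=5 -> matches Chemistry
  - enrollment 4 (Xander): course_id=3 -> matches Calculus
  - enrollment 5 (Mia): course_id=4 -> matches Databases
  - enrollment 6 (George): course_id=4 -> matches Databases
  - enrollment 7 (Julia): course_id=4 -> matches Databases
  - enrollment 8 (Beth): course_id=2 -> matches Algorithms
So 1 of 8 rows is dropped.

SQL:
SELECT a.student, b.title AS course
FROM enrollments a
INNER JOIN courses b ON a.course_id = b.id

Result:
student | course    
--------+-----------
Jack    | Databases 
Iris    | Chemistry 
Xander  | Calculus  
Mia     | Databases 
George  | Databases 
Julia   | Databases 
Beth    | Algorithms


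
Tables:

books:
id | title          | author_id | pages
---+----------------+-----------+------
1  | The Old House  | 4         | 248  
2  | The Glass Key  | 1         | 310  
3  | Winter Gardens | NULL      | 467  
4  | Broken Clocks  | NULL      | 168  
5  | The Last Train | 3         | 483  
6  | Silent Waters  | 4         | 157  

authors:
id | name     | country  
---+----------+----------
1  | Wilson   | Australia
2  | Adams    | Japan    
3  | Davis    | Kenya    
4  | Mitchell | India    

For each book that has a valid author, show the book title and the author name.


INNER JOIN keeps only books rows whose author_id matches an id in authors. Walk through each book:
  - book 1 (The Old House): author_id=4 -> matches Mitchell
  - book 2 (The Glass Key): author_id=1 -> matches Wilson
  - book 3 (Winter Gardens): author_id=NULL, no match -> dropped
  - book 4 (Broken Clocks): author_id=NULL, no match -> dropped
  - book 5 (The Last Train): author_id=3 -> matches Davis
  - book 6 (Silent Waters): author_id=4 -> matches Mitchell
So 2 of 6 rows are dropped.

SQL:
SELECT a.title, b.name AS author
FROM books a
INNER JOIN authors b ON a.author_id = b.id

Result:
title          | author  
---------------+---------
The Old House  | Mitchell
The Glass Key  | Wilson  
The Last Train | Davis   
Silent Waters  | Mitchell


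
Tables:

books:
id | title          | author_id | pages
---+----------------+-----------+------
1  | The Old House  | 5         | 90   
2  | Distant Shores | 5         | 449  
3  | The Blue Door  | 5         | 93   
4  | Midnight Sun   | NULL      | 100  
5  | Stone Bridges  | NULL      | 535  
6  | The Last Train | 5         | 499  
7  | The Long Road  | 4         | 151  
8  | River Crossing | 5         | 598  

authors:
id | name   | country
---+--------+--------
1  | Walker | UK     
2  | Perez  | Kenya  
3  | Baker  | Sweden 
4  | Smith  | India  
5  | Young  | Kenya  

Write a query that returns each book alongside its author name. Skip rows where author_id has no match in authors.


INNER JOIN keeps only books rows whose author_id matches an id in authors. Walk through each book:
  - book 1 (The Old House): author_id=5 -> matches Young
  - book 2 (Distant Shores): author_id=5 -> matches Young
  - book 3 (The Blue Door): author_id=5 -> matches Young
  - book 4 (Midnight Sun): author_id=NULL, no match -> dropped
  - book 5 (Stone Bridges): author_id=NULL, no match -> dropped
  - book 6 (The Last Train): author_id=5 -> matches Young
  - book 7 (The Long Road): author_id=4 -> matches Smith
  - book 8 (River Crossing): author_id=5 -> matches Young
So 2 of 8 rows are dropped.

SQL:
SELECT a.title, b.name AS author
FROM books a
INNER JOIN authors b ON a.author_id = b.id

Result:
title          | author
---------------+-------
The Old House  | Young 
Distant Shores | Young 
The Blue Door  | Young 
The Last Train | Young 
The Long Road  | Smith 
River Crossing | Young 


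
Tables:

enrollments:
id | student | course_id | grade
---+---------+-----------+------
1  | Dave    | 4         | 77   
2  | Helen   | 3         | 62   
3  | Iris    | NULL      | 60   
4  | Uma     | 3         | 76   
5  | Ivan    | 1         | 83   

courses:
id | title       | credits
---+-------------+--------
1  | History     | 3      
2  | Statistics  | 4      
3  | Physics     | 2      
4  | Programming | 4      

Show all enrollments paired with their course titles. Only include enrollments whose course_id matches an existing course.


INNER JOIN keeps only enrollments rows whose course_id matches an id in courses. Walk through each enrollment:
  - enrollment 1 (Dave): course_id=4 -> matches Programming
  - enrollment 2 (Helen): course_id=3 -> matches Physics
  - enrollment 3 (Iris): course_id=NULL, no match -> dropped
  - enrollment 4 (Uma): course_id=3 -> matches Physics
  - enrollment 5 (Ivan): course_id=1 -> matches History
So 1 of 5 rows is dropped.

SQL:
SELECT a.student, b.title AS course
FROM enrollments a
INNER JOIN courses b ON a.course_id = b.id

Result:
student | course     
--------+------------
Dave    | Programming
Helen   | Physics    
Uma     | Physics    
Ivan    | History    


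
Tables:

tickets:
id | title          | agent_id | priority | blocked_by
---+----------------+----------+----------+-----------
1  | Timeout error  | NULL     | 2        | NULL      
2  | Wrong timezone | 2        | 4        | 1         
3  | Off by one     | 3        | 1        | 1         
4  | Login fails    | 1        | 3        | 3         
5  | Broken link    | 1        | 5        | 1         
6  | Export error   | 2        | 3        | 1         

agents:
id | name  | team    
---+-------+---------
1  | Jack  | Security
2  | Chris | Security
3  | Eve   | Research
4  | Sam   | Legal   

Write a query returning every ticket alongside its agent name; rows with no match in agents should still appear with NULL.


LEFT JOIN keeps every row from tickets (the left table); where agent_id has no match in agents, the agent columns become NULL. Walk through each ticket:
  - ticket 1 (Timeout error): agent_id=NULL, no match -> kept with NULL
  - ticket 2 (Wrong timezone): agent_id=2 -> matches Chris
  - ticket 3 (Off by one): agent_id=3 -> matches Eve
  - ticket 4 (Login fails): agent_id=1 -> matches Jack
  - ticket 5 (Broken link): agent_id=1 -> matches Jack
  - ticket 6 (Export error): agent_id=2 -> matches Chris
All 6 rows appear; 1 has NULL agent.

SQL:
SELECT a.title, b.name AS agent
FROM tickets a
LEFT JOIN agents b ON a.agent_id = b.id

Result:
title          | agent
---------------+------
Timeout error  | NULL 
Wrong timezone | Chris
Off by one     | Eve  
Login fails    | Jack 
Broken link    | Jack 
Export error   | Chris


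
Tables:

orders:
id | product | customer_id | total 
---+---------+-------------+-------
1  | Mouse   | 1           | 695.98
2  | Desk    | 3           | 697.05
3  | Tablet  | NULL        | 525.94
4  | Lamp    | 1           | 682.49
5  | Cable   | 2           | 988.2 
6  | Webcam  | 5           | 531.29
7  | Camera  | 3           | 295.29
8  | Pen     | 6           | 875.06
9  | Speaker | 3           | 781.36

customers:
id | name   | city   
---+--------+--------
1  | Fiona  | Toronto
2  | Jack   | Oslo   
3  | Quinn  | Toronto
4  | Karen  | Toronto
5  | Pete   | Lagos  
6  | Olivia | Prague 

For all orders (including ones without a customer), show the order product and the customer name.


LEFT JOIN keeps every row from orders (the left table); where customer_id has no match in customers, the customer columns become NULL. Walk through each order:
  - order 1 (Mouse): customer_id=1 -> matches Fiona
  - order 2 (Desk): customer_id=3 -> matches Quinn
  - order 3 (Tablet): customer_id=NULL, no match -> kept with NULL
  - order 4 (Lamp): customer_id=1 -> matches Fiona
  - order 5 (Cable): customer_id=2 -> matches Jack
  - order 6 (Webcam): customer_id=5 -> matches Pete
  - order 7 (Camera): customer_id=3 -> matches Quinn
  - order 8 (Pen): customer_id=6 -> matches Olivia
  - order 9 (Speaker): customer_id=3 -> matches Quinn
All 9 rows appear; 1 has NULL customer.

SQL:
SELECT a.product, b.name AS customer
FROM orders a
LEFT JOIN customers b ON a.customer_id = b.id

Result:
product | customer
--------+---------
Mouse   | Fiona   
Desk    | Quinn   
Tablet  | NULL    
Lamp    | Fiona   
Cable   | Jack    
Webcam  | Pete    
Camera  | Quinn   
Pen     | Olivia  
Speaker | Quinn   


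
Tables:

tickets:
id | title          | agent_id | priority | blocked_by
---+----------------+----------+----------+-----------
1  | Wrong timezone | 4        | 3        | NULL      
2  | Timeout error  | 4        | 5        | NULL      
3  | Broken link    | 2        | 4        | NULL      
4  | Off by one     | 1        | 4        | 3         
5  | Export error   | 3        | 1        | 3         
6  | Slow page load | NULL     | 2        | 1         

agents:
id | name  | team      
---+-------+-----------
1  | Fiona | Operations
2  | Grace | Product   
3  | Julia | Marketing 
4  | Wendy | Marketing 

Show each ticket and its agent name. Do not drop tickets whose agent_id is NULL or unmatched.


LEFT JOIN keeps every row from tickets (the left table); where agent_id has no match in agents, the agent columns become NULL. Walk through each ticket:
  - ticket 1 (Wrong timezone): agent_id=4 -> matches Wendy
  - ticket 2 (Timeout error): agent_id=4 -> matches Wendy
  - ticket 3 (Broken link): agent_id=2 -> matches Grace
  - ticket 4 (Off by one): agent_id=1 -> matches Fiona
  - ticket 5 (Export error): agent_id=3 -> matches Julia
  - ticket 6 (Slow page load): agent_id=NULL, no match -> kept with NULL
All 6 rows appear; 1 has NULL agent.

SQL:
SELECT a.title, b.name AS agent
FROM tickets a
LEFT JOIN agents b ON a.agent_id = b.id

Result:
title          | agent
---------------+------
Wrong timezone | Wendy
Timeout error  | Wendy
Broken link    | Grace
Off by one     | Fiona
Export error   | Julia
Slow page load | NULL 


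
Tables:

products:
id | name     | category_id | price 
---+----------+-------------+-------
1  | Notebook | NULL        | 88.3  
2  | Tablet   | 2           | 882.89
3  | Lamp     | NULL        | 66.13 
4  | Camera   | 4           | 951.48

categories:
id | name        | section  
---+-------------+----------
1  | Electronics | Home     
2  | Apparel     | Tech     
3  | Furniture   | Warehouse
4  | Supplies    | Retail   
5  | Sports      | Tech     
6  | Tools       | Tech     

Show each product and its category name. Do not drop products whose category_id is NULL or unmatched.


LEFT JOIN keeps every row from products (the left table); where category_id has no match in categories, the category columns become NULL. Walk through each product:
  - product 1 (Notebook): category_id=NULL, no match -> kept with NULL
  - product 2 (Tablet): category_id=2 -> matches Apparel
  - product 3 (Lamp): category_id=NULL, no match -> kept with NULL
  - product 4 (Camera): category_id=4 -> matches Supplies
All 4 rows appear; 2 have NULL category.

SQL:
SELECT a.name, b.name AS category
FROM products a
LEFT JOIN categories b ON a.category_id = b.id

Result:
name     | category
---------+---------
Notebook | NULL    
Tablet   | Apparel 
Lamp     | NULL    
Camera   | Supplies


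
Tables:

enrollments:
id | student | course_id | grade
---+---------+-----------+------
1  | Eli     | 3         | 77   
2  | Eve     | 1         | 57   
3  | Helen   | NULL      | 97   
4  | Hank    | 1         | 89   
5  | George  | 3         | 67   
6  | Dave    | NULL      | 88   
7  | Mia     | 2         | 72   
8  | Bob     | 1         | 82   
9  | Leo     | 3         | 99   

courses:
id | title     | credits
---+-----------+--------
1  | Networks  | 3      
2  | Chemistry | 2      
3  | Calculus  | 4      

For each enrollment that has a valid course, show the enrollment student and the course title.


INNER JOIN keeps only enrollments rows whose course_id matches an id in courses. Walk through each enrollment:
  - enrollment 1 (Eli): course_id=3 -> matches Calculus
  - enrollment 2 (Eve): course_id=1 -> matches Networks
  - enrollment 3 (Helen): course_id=NULL, no match -> dropped
  - enrollment 4 (Hank): course_id=1 -> matches Networks
  - enrollment 5 (George): course_id=3 -> matches Calculus
  - enrollment 6 (Dave): course_id=NULL, no match -> dropped
  - enrollment 7 (Mia): course_id=2 -> matches Chemistry
  - enrollment 8 (Bob): course_id=1 -> matches Networks
  - enrollment 9 (Leo): course_id=3 -> matches Calculus
So 2 of 9 rows are dropped.

SQL:
SELECT a.student, b.title AS course
FROM enrollments a
INNER JOIN courses b ON a.course_id = b.id

Result:
student | course   
--------+----------
Eli     | Calculus 
Eve     | Networks 
Hank    | Networks 
George  | Calculus 
Mia     | Chemistry
Bob     | Networks 
Leo     | Calculus 


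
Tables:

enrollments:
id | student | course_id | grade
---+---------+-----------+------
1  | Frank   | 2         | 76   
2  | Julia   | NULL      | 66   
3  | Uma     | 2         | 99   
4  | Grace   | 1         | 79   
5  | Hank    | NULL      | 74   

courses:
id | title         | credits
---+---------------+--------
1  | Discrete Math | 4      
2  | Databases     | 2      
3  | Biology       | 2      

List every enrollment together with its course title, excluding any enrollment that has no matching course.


INNER JOIN keeps only enrollments rows whose course_id matches an id in courses. Walk through each enrollment:
  - enrollment 1 (Frank): course_id=2 -> matches Databases
  - enrollment 2 (Julia): course_id=NULL, no match -> dropped
  - enrollment 3 (Uma): course_id=2 -> matches Databases
  - enrollment 4 (Grace): course_id=1 -> matches Discrete Math
  - enrollment 5 (Hank): course_id=NULL, no match -> dropped
So 2 of 5 rows are dropped.

SQL:
SELECT a.student, b.title AS course
FROM enrollments a
INNER JOIN courses b ON a.course_id = b.id

Result:
student | course       
--------+--------------
Frank   | Databases    
Uma     | Databases    
Grace   | Discrete Math


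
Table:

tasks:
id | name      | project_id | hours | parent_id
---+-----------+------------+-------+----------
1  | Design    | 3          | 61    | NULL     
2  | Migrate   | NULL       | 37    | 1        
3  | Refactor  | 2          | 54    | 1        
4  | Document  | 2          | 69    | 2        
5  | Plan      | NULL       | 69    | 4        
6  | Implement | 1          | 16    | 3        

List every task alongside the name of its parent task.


This is a self-join: tasks is joined to a second copy of itself, matching each row's parent_id to another row's id. Use LEFT JOIN so rows with parent_id=NULL are kept.
  - task 1 (Design): parent_id=NULL -> NULL
  - task 2 (Migrate): parent_id=1 -> Design
  - task 3 (Refactor): parent_id=1 -> Design
  - task 4 (Document): parent_id=2 -> Migrate
  - task 5 (Plan): parent_id=4 -> Document
  - task 6 (Implement): parent_id=3 -> Refactor

SQL:
SELECT a.name AS item, b.name AS parent
FROM tasks a
LEFT JOIN tasks b ON a.parent_id = b.id

Result:
item      | parent  
----------+---------
Design    | NULL    
Migrate   | Design  
Refactor  | Design  
Document  | Migrate 
Plan      | Document
Implement | Refactor


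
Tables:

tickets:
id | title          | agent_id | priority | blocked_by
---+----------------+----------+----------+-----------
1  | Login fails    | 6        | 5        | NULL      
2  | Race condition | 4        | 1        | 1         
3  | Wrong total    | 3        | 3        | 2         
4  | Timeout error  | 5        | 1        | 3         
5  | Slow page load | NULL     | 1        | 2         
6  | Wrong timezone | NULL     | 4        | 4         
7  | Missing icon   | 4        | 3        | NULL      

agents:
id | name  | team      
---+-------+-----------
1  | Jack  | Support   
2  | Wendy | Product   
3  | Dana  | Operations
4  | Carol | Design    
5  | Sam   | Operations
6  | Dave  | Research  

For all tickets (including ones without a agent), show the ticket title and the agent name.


LEFT JOIN keeps every row from tickets (the left table); where agent_id has no match in agents, the agent columns become NULL. Walk through each ticket:
  - ticket 1 (Login fails): agent_id=6 -> matches Dave
  - ticket 2 (Race condition): agent_id=4 -> matches Carol
  - ticket 3 (Wrong total): agent_id=3 -> matches Dana
  - ticket 4 (Timeout error): agent_id=5 -> matches Sam
  - ticket 5 (Slow page load): agent_id=NULL, no match -> kept with NULL
  - ticket 6 (Wrong timezone): agent_id=NULL, no match -> kept with NULL
  - ticket 7 (Missing icon): agent_id=4 -> matches Carol
All 7 rows appear; 2 have NULL agent.

SQL:
SELECT a.title, b.name AS agent
FROM tickets a
LEFT JOIN agents b ON a.agent_id = b.id

Result:
title          | agent
---------------+------
Login fails    | Dave 
Race condition | Carol
Wrong total    | Dana 
Timeout error  | Sam  
Slow page load | NULL 
Wrong timezone | NULL 
Missing icon   | Carol


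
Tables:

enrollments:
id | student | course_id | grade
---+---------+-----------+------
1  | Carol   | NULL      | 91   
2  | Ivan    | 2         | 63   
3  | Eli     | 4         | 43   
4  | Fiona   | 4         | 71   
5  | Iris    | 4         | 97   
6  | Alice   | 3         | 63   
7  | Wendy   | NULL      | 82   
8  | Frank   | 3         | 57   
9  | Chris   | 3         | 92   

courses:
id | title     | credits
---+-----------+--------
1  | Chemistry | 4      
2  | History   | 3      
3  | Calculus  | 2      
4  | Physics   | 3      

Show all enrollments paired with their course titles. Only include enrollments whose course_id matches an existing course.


INNER JOIN keeps only enrollments rows whose course_id matches an id in courses. Walk through each enrollment:
  - enrollment 1 (Carol): course_id=NULL, no match -> dropped
  - enrollment 2 (Ivan): course_id=2 -> matches History
  - enrollment 3 (Eli): course_id=4 -> matches Physics
  - enrollment 4 (Fiona): course_id=4 -> matches Physics
  - enrollment 5 (Iris): course_id=4 -> matches Physics
  - enrollment 6 (Alice): course_id=3 -> matches Calculus
  - enrollment 7 (Wendy): course_id=NULL, no match -> dropped
  - enrollment 8 (Frank): course_id=3 -> matches Calculus
  - enrollment 9 (Chris): course_id=3 -> matches Calculus
So 2 of 9 rows are dropped.

SQL:
SELECT a.student, b.title AS course
FROM enrollments a
INNER JOIN courses b ON a.course_id = b.id

Result:
student | course  
--------+---------
Ivan    | History 
Eli     | Physics 
Fiona   | Physics 
Iris    | Physics 
Alice   | Calculus
Frank   | Calculus
Chris   | Calculus


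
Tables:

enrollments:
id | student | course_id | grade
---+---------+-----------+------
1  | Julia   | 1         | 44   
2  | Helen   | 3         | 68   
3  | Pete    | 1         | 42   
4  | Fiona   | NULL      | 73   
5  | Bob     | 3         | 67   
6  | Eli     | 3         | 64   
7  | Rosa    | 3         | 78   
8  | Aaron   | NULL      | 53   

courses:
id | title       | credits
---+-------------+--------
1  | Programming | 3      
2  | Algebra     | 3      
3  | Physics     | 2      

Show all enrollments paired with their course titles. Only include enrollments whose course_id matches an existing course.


INNER JOIN keeps only enrollments rows whose course_id matches an id in courses. Walk through each enrollment:
  - enrollment 1 (Julia): course_id=1 -> matches Programming
  - enrollment 2 (Helen): course_id=3 -> matches Physics
  - enrollment 3 (Pete): course_id=1 -> matches Programming
  - enrollment 4 (Fiona): course_id=NULL, no match -> dropped
  - enrollment 5 (Bob): course_id=3 -> matches Physics
  - enrollment 6 (Eli): course_id=3 -> matches Physics
  - enrollment 7 (Rosa): course_id=3 -> matches Physics
  - enrollment 8 (Aaron): course_id=NULL, no match -> dropped
So 2 of 8 rows are dropped.

SQL:
SELECT a.student, b.title AS course
FROM enrollments a
INNER JOIN courses b ON a.course_id = b.id

Result:
student | course     
--------+------------
Julia   | Programming
Helen   | Physics    
Pete    | Programming
Bob     | Physics    
Eli     | Physics    
Rosa    | Physics    


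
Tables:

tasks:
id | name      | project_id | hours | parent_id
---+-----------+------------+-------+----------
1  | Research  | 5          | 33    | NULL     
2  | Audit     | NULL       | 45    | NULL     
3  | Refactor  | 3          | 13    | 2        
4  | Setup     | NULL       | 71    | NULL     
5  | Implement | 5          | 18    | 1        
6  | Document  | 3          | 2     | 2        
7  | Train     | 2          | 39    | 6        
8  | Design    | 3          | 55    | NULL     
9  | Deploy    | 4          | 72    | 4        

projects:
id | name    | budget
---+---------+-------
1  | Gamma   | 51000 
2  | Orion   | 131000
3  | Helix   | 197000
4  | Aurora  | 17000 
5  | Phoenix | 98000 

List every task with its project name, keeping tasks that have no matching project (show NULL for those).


LEFT JOIN keeps every row from tasks (the left table); where project_id has no match in projects, the project columns become NULL. Walk through each task:
  - task 1 (Research): project_id=5 -> matches Phoenix
  - task 2 (Audit): project_id=NULL, no match -> kept with NULL
  - task 3 (Refactor): project_id=3 -> matches Helix
  - task 4 (Setup): project_id=NULL, no match -> kept with NULL
  - task 5 (Implement): project_id=5 -> matches Phoenix
  - task 6 (Document): project_id=3 -> matches Helix
  - task 7 (Train): project_id=2 -> matches Orion
  - task 8 (Design): project_id=3 -> matches Helix
  - task 9 (Deploy): project_id=4 -> matches Aurora
All 9 rows appear; 2 have NULL project.

SQL:
SELECT a.name, b.name AS project
FROM tasks a
LEFT JOIN projects b ON a.project_id = b.id

Result:
name      | project
----------+--------
Research  | Phoenix
Audit     | NULL   
Refactor  | Helix  
Setup     | NULL   
Implement | Phoenix
Document  | Helix  
Train     | Orion  
Design    | Helix  
Deploy    | Aurora 


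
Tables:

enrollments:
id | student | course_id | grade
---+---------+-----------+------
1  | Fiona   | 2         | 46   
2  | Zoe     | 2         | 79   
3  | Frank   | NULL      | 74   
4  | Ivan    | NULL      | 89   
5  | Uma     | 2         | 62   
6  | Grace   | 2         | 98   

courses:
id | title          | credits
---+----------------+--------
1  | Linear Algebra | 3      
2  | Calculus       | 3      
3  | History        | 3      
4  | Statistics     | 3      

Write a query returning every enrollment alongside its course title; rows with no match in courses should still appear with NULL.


LEFT JOIN keeps every row from enrollments (the left table); where course_id has no match in courses, the course columns become NULL. Walk through each enrollment:
  - enrollment 1 (Fiona): course_id=2 -> matches Calculus
  - enrollment 2 (Zoe): course_id=2 -> matches Calculus
  - enrollment 3 (Frank): course_id=NULL, no match -> kept with NULL
  - enrollment 4 (Ivan): course_id=NULL, no match -> kept with NULL
  - enrollment 5 (Uma): course_id=2 -> matches Calculus
  - enrollment 6 (Grace): course_id=2 -> matches Calculus
All 6 rows appear; 2 have NULL course.

SQL:
SELECT a.student, b.title AS course
FROM enrollments a
LEFT JOIN courses b ON a.course_id = b.id

Result:
student | course  
--------+---------
Fiona   | Calculus
Zoe     | Calculus
Frank   | NULL    
Ivan    | NULL    
Uma     | Calculus
Grace   | Calculus


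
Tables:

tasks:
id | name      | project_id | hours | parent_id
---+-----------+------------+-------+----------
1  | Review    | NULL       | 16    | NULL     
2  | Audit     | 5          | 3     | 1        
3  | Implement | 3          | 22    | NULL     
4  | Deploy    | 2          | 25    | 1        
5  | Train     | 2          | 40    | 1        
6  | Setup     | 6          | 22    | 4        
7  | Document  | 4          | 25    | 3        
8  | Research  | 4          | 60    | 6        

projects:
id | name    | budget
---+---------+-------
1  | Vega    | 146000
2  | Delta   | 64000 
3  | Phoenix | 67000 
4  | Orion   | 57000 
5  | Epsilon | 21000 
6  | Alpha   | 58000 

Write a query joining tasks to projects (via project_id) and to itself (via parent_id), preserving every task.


Two LEFT JOINs from the same base table tasks: one to projects via project_id, one to tasks itself via parent_id. Both are LEFT so every task is preserved.
Match against projects:
  - task 1 (Review): project_id=NULL, no match -> kept with NULL
  - task 2 (Audit): project_id=5 -> matches Epsilon
  - task 3 (Implement): project_id=3 -> matches Phoenix
  - task 4 (Deploy): project_id=2 -> matches Delta
  - task 5 (Train): project_id=2 -> matches Delta
  - task 6 (Setup): project_id=6 -> matches Alpha
  - task 7 (Document): project_id=4 -> matches Orion
  - task 8 (Research): project_id=4 -> matches Orion
Match against tasks (self):
  - task 1 (Review): parent_id=NULL -> NULL
  - task 2 (Audit): parent_id=1 -> Review
  - task 3 (Implement): parent_id=NULL -> NULL
  - task 4 (Deploy): parent_id=1 -> Review
  - task 5 (Train): parent_id=1 -> Review
  - task 6 (Setup): parent_id=4 -> Deploy
  - task 7 (Document): parent_id=3 -> Implement
  - task 8 (Research): parent_id=6 -> Setup

SQL:
SELECT a.name, b.name AS project, c.name AS parent
FROM tasks a
LEFT JOIN projects b ON a.project_id = b.id
LEFT JOIN tasks c ON a.parent_id = c.id

Result:
name      | project | parent   
----------+---------+----------
Review    | NULL    | NULL     
Audit     | Epsilon | Review   
Implement | Phoenix | NULL     
Deploy    | Delta   | Review   
Train     | Delta   | Review   
Setup     | Alpha   | Deploy   
Document  | Orion   | Implement
Research  | Orion   | Setup    


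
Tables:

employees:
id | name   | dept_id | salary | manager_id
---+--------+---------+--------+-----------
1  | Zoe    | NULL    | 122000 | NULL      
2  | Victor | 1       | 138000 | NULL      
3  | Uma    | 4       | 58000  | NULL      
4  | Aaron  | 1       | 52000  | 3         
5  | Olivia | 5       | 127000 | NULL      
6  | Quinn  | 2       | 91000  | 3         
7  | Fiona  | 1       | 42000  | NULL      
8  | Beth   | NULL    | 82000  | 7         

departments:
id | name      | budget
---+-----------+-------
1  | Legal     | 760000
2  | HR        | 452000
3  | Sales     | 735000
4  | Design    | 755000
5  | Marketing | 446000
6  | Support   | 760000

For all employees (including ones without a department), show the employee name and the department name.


LEFT JOIN keeps every row from employees (the left table); where dept_id has no match in departments, the department columns become NULL. Walk through each employee:
  - employee 1 (Zoe): dept_id=NULL, no match -> kept with NULL
  - employee 2 (Victor): dept_id=1 -> matches Legal
  - employee 3 (Uma): dept_id=4 -> matches Design
  - employee 4 (Aaron): dept_id=1 -> matches Legal
  - employee 5 (Olivia): dept_id=5 -> matches Marketing
  - employee 6 (Quinn): dept_id=2 -> matches HR
  - employee 7 (Fiona): dept_id=1 -> matches Legal
  - employee 8 (Beth): dept_id=NULL, no match -> kept with NULL
All 8 rows appear; 2 have NULL department.

SQL:
SELECT a.name, b.name AS department
FROM employees a
LEFT JOIN departments b ON a.dept_id = b.id

Result:
name   | department
-------+-----------
Zoe    | NULL      
Victor | Legal     
Uma    | Design    
Aaron  | Legal     
Olivia | Marketing 
Quinn  | HR        
Fiona  | Legal     
Beth   | NULL      


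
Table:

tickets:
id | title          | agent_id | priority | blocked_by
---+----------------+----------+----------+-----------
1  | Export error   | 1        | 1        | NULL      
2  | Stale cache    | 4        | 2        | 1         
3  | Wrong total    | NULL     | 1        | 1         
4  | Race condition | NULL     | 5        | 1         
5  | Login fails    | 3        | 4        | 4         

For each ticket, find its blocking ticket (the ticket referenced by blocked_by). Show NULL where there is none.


This is a self-join: tickets is joined to a second copy of itself, matching each row's blocked_by to another row's id. Use LEFT JOIN so rows with blocked_by=NULL are kept.
  - ticket 1 (Export error): blocked_by=NULL -> NULL
  - ticket 2 (Stale cache): blocked_by=1 -> Export error
  - ticket 3 (Wrong total): blocked_by=1 -> Export error
  - ticket 4 (Race condition): blocked_by=1 -> Export error
  - ticket 5 (Login fails): blocked_by=4 -> Race condition

SQL:
SELECT a.title AS item, b.title AS blocked_by
FROM tickets a
LEFT JOIN tickets b ON a.blocked_by = b.id

Result:
item           | blocked_by    
---------------+---------------
Export error   | NULL          
Stale cache    | Export error  
Wrong total    | Export error  
Race condition | Export error  
Login fails    | Race condition
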